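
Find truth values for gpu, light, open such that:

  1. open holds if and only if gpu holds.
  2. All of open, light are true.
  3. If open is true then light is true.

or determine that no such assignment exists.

gpu=T; light=T; open=T

  (1) open=T, gpu=T — same ✓
  (2) {open, light}: all 2 true ✓
  (3) open=T ⇒ light: T ✓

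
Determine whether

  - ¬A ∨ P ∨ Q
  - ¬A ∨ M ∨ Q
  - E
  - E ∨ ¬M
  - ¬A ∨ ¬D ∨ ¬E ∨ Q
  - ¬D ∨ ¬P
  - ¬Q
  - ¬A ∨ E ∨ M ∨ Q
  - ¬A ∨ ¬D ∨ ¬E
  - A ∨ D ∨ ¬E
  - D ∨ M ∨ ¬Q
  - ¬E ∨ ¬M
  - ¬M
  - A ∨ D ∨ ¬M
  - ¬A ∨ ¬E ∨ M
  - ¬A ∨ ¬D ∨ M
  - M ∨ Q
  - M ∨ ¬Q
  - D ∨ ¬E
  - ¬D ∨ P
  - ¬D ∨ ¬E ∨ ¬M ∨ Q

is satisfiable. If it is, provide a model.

Case E = True:
  (¬Q) forces Q = False.
  (¬E ∨ ¬M) forces M = False.
  Clause (M ∨ Q) is falsified — contradiction.
Case E = False:
  Clause (E) is falsified — contradiction.
Both cases fail, so the formula is unsatisfiable.

UNSATISFIABLE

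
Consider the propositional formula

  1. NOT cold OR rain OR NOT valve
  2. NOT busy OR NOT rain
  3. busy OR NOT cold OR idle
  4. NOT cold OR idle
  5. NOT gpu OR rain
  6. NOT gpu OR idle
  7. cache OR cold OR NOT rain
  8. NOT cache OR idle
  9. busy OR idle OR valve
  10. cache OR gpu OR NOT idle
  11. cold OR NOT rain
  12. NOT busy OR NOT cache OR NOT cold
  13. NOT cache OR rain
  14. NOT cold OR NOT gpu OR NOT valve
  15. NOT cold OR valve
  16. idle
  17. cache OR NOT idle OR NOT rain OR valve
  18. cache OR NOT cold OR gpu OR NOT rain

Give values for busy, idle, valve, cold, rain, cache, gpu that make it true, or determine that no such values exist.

Unit clause (idle) forces idle = True.
Set busy = False.
Try valve = False:
  (NOT cold OR valve) forces cold = False.
  (cold OR NOT rain) forces rain = False.
  (NOT gpu OR rain) forces gpu = False.
  (cache OR gpu OR NOT idle) forces cache = True.
  clause (NOT cache OR rain) is falsified — backtrack.
So valve = True.
Set cold = True.
  then (NOT cold OR rain OR NOT valve) forces rain = True.
  then (NOT cold OR NOT gpu OR NOT valve) forces gpu = False.
  then (cache OR NOT cold OR gpu OR NOT rain) forces cache = True.
All clauses satisfied.

busy: False, idle: True, valve: True, cold: True, rain: True, cache: True, gpu: False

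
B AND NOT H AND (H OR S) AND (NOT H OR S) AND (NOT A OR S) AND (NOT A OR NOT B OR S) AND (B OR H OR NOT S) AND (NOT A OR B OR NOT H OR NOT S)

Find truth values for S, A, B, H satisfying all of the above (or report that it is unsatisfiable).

S = True, A = True, B = True, H = False

Unit clause (B) forces B = True.
Unit clause (NOT H) forces H = False.
In (H OR S) only S is left, so S = True.
Set A = True.
Check each clause:
  (B): B holds.
  (NOT H): NOT H holds.
  (H OR S): S holds.
  (NOT H OR S): NOT H holds.
  (NOT A OR S): S holds.
  (NOT A OR NOT B OR S): S holds.
  (B OR H OR NOT S): B holds.
  (NOT A OR B OR NOT H OR NOT S): B holds.
All clauses satisfied.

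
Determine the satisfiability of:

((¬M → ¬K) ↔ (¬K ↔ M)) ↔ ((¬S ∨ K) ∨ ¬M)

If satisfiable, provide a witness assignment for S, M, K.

S = False, M = True, K = False

  ((¬M → ¬K) ↔ (¬K ↔ M)) ↔ ((¬S ∨ K) ∨ ¬M) = True
    (¬M → ¬K) ↔ (¬K ↔ M) = True
      ¬M → ¬K = True
        ¬M = False
        ¬K = True
      ¬K ↔ M = True
        ¬K = True
    (¬S ∨ K) ∨ ¬M = True
      ¬S ∨ K = True
        ¬S = True
      ¬M = False
The formula evaluates to True.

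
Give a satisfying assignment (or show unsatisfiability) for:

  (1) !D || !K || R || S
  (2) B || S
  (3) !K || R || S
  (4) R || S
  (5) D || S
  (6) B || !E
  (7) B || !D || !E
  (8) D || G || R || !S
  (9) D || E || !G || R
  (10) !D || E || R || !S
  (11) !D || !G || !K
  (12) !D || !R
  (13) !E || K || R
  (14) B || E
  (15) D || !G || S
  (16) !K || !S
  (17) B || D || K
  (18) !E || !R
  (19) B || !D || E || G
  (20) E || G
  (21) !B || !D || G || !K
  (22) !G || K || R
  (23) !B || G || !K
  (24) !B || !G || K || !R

No satisfying assignment exists.

Case R = True:
  (!D || !R) forces D = False.
  (D || S) forces S = True.
  (!K || !S) forces K = False.
  (B || D || K) forces B = True.
  (!E || !R) forces E = False.
  (E || G) forces G = True.
  Clause (!B || !G || K || !R) is falsified — contradiction.
Case R = False:
  (R || S) forces S = True.
  (!K || !S) forces K = False.
  (!E || K || R) forces E = False.
  (!D || E || R || !S) forces D = False.
  (D || G || R || !S) forces G = True.
  Clause (D || E || !G || R) is falsified — contradiction.
Both cases fail, so the formula is unsatisfiable.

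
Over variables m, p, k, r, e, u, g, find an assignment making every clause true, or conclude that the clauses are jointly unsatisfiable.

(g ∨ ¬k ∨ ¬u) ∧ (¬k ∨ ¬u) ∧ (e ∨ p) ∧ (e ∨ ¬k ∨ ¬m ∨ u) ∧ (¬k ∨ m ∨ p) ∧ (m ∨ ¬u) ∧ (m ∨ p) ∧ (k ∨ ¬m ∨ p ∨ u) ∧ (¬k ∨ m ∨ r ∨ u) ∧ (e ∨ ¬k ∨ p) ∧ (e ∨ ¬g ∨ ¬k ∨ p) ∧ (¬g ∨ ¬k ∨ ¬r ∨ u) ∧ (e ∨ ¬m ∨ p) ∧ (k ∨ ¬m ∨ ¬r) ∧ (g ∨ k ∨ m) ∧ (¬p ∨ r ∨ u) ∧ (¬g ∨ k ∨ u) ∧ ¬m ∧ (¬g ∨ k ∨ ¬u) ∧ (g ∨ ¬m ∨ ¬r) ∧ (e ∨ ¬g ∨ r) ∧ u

Case m = True:
  Clause (¬m) is falsified — contradiction.
Case m = False:
  (m ∨ ¬u) forces u = False.
  Clause (u) is falsified — contradiction.
Both cases fail, so the formula is unsatisfiable.

Unsatisfiable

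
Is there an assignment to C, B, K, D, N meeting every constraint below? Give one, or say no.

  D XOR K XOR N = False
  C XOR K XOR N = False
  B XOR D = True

C=F; B=T; K=T; D=F; N=T

D XOR K XOR N = F XOR T XOR T = False ✓
C XOR K XOR N = F XOR T XOR T = False ✓
B XOR D = T XOR F = True ✓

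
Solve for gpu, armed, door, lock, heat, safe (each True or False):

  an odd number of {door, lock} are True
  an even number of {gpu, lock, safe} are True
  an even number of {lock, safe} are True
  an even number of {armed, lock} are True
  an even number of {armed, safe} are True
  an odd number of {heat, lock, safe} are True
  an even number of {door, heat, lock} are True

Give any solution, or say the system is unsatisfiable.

gpu: False, armed: True, door: False, lock: True, heat: True, safe: True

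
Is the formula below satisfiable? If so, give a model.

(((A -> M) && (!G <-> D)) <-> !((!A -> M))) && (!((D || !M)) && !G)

G=F, A=F, D=F, M=T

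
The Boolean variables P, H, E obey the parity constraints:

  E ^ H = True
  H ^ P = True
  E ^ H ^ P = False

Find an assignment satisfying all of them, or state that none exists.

P = True; H = False; E = True

E ^ H = T ^ F = True ✓
H ^ P = F ^ T = True ✓
E ^ H ^ P = T ^ F ^ T = False ✓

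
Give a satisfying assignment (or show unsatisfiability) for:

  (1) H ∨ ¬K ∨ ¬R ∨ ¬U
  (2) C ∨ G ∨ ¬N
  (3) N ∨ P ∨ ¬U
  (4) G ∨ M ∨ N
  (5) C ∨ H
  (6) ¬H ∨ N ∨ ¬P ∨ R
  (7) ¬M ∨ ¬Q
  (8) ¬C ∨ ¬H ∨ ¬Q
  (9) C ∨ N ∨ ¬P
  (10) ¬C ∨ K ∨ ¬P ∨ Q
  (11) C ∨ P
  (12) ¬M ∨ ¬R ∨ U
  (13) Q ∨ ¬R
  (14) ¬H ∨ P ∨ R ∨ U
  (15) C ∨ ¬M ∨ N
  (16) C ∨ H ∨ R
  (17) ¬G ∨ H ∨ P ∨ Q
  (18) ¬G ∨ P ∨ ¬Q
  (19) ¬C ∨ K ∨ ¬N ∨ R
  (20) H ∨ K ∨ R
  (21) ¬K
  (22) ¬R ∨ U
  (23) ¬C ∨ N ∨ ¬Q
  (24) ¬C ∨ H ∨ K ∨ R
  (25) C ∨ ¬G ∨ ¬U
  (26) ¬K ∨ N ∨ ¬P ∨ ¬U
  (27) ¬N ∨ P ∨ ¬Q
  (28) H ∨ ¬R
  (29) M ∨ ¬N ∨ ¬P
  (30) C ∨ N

N = True, R = False, Q = False, H = True, K = False, P = True, G = True, M = True, U = False, C = False

Unit clause (¬K) forces K = False.
Set N = True.
Try R = True:
  (Q ∨ ¬R) forces Q = True.
  (¬M ∨ ¬Q) forces M = False.
  (¬R ∨ U) forces U = True.
  (¬N ∨ P ∨ ¬Q) forces P = True.
  clause (M ∨ ¬N ∨ ¬P) is falsified — backtrack.
So R = False.
  then (¬C ∨ K ∨ ¬N ∨ R) forces C = False.
  then (H ∨ K ∨ R) forces H = True.
  then (C ∨ G ∨ ¬N) forces G = True.
  then (C ∨ P) forces P = True.
  then (C ∨ ¬G ∨ ¬U) forces U = False.
  then (M ∨ ¬N ∨ ¬P) forces M = True.
  then (¬M ∨ ¬Q) forces Q = False.
All clauses satisfied.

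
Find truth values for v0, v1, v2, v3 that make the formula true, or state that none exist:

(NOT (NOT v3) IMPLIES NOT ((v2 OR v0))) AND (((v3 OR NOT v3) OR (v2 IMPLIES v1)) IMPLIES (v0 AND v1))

v0 = True, v1 = True, v2 = True, v3 = False

  NOT (NOT v3) IMPLIES NOT ((v2 OR v0)) = True
    NOT (NOT v3) = False
      NOT v3 = True
    NOT ((v2 OR v0)) = False
      v2 OR v0 = True
  ((v3 OR NOT v3) OR (v2 IMPLIES v1)) IMPLIES (v0 AND v1) = True
    (v3 OR NOT v3) OR (v2 IMPLIES v1) = True
      v3 OR NOT v3 = True
        NOT v3 = True
      v2 IMPLIES v1 = True
    v0 AND v1 = True
Both conjuncts True, so the formula holds.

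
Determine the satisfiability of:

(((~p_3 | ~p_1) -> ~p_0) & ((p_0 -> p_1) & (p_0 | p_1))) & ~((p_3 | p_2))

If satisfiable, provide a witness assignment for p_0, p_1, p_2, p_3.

p_0=F; p_1=T; p_2=F; p_3=F

  ((~p_3 | ~p_1) -> ~p_0) & ((p_0 -> p_1) & (p_0 | p_1)) = True
    (~p_3 | ~p_1) -> ~p_0 = True
      ~p_3 | ~p_1 = True
        ~p_3 = True
        ~p_1 = False
      ~p_0 = True
    (p_0 -> p_1) & (p_0 | p_1) = True
      p_0 -> p_1 = True
      p_0 | p_1 = True
  ~((p_3 | p_2)) = True
    p_3 | p_2 = False
Both conjuncts True, so the formula holds.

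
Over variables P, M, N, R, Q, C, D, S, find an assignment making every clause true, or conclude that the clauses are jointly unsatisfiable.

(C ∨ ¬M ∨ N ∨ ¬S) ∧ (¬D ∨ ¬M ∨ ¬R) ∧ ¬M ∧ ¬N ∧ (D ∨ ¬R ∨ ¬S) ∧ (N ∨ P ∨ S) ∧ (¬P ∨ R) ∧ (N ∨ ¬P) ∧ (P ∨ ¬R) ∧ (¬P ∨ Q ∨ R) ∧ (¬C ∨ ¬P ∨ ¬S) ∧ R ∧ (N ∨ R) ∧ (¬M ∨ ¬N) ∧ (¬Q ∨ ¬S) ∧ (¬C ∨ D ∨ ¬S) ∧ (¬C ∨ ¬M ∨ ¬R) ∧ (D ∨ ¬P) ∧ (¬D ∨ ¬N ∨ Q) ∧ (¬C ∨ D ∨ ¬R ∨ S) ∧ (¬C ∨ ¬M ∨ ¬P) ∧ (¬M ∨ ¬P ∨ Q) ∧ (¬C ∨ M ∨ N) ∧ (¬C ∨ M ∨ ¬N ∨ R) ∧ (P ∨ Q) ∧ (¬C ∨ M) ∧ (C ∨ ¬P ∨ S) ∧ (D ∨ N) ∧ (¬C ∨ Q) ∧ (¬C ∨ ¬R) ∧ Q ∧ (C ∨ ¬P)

Case R = True:
  (¬M) forces M = False.
  (¬N) forces N = False.
  (N ∨ ¬P) forces P = False.
  Clause (P ∨ ¬R) is falsified — contradiction.
Case R = False:
  Clause (R) is falsified — contradiction.
Both cases fail, so the formula is unsatisfiable.

UNSATISFIABLE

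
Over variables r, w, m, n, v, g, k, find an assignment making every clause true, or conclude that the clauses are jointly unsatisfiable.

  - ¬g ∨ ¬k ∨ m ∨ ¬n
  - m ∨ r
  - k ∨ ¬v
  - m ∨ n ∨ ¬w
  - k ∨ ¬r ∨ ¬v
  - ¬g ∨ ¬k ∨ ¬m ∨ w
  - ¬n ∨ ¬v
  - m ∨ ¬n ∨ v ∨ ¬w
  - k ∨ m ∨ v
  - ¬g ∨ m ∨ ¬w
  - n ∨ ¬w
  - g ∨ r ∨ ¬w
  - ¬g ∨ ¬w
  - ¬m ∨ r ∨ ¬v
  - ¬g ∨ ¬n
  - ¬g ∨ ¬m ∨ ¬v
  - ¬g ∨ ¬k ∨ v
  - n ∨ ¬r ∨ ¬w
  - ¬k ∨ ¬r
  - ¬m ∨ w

Set r = True.
  then (¬k ∨ ¬r) forces k = False.
  then (k ∨ ¬v) forces v = False.
  then (k ∨ m ∨ v) forces m = True.
  then (¬m ∨ w) forces w = True.
  then (n ∨ ¬w) forces n = True.
  then (¬g ∨ ¬w) forces g = False.
All clauses satisfied.

r = True, w = True, m = True, n = True, v = False, g = False, k = False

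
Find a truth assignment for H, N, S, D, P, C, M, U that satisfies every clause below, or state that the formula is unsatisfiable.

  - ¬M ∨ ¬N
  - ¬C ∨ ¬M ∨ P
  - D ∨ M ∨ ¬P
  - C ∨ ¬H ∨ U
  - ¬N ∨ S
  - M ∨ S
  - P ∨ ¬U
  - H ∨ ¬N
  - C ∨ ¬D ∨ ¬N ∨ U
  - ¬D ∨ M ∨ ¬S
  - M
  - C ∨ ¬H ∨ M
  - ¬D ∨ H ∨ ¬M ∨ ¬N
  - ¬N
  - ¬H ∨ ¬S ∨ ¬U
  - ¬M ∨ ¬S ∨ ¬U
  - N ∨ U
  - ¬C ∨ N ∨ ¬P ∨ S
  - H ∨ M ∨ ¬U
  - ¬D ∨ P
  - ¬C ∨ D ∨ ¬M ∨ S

H: True; N: False; S: False; D: True; P: True; C: False; M: True; U: True

Unit clause (M) forces M = True.
Unit clause (¬N) forces N = False.
In (N ∨ U) only U is left, so U = True.
In (P ∨ ¬U) only P is left, so P = True.
In (¬M ∨ ¬S ∨ ¬U) only ¬S is left, so S = False.
In (¬C ∨ N ∨ ¬P ∨ S) only ¬C is left, so C = False.
Set H = True.
Set D = True.
All clauses satisfied.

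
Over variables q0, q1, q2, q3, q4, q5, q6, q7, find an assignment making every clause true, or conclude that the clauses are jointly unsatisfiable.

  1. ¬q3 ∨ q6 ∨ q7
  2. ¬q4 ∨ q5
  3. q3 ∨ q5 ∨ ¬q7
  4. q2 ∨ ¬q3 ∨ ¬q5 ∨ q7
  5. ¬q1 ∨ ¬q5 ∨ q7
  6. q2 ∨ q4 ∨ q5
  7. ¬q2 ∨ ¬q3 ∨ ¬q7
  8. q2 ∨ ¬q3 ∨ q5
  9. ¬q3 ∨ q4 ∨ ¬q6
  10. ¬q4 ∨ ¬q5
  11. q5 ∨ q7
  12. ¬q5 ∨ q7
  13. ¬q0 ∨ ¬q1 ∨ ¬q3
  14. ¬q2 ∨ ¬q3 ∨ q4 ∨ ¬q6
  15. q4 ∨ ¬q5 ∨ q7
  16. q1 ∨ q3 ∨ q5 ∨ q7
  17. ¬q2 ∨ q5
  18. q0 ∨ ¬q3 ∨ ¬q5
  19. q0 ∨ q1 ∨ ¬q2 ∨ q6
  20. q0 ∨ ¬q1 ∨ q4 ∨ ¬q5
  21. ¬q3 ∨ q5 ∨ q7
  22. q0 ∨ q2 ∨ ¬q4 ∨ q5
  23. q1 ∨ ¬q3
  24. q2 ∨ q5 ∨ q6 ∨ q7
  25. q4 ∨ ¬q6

q0=T; q1=F; q2=T; q3=F; q4=F; q5=T; q6=F; q7=T

Set q0 = True.
Set q1 = False.
  then (q1 ∨ ¬q3) forces q3 = False.
Set q2 = True.
  then (¬q2 ∨ q5) forces q5 = True.
  then (¬q4 ∨ ¬q5) forces q4 = False.
  then (¬q5 ∨ q7) forces q7 = True.
  then (q4 ∨ ¬q6) forces q6 = False.
All clauses satisfied.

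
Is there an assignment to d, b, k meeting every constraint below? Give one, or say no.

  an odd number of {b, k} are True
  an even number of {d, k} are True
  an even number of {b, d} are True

No satisfying assignment exists.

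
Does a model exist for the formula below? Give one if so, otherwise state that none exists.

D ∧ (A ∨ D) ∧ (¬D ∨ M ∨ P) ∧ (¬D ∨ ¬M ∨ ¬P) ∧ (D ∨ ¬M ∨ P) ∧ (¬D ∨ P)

P = True, A = False, M = False, D = True

Unit clause (D) forces D = True.
In (¬D ∨ P) only P is left, so P = True.
In (¬D ∨ ¬M ∨ ¬P) only ¬M is left, so M = False.
Set A = False.
Check each clause:
  (D): D holds.
  (A ∨ D): D holds.
  (¬D ∨ M ∨ P): P holds.
  (¬D ∨ ¬M ∨ ¬P): ¬M holds.
  (D ∨ ¬M ∨ P): D holds.
  (¬D ∨ P): P holds.
All clauses satisfied.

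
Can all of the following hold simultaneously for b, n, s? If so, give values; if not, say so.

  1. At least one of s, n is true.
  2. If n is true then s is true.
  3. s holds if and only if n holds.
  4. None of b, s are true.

Unsatisfiable

Case s = True:
  Constraint (4) is violated (s=T) — contradiction.
Case s = False:
  (1) with s=F forces n = True.
  Constraint (2) is violated (n=T, s=F) — contradiction.
Both cases fail — unsatisfiable.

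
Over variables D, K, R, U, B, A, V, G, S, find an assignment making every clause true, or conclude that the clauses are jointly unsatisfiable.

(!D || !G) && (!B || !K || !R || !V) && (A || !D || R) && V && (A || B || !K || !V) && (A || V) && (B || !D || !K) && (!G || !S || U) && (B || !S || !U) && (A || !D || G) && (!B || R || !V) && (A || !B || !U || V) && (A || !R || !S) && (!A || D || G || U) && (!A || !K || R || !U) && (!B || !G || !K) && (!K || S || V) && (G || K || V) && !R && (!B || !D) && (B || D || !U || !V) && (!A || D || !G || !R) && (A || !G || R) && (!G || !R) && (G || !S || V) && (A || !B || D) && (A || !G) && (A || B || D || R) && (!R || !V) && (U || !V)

Unit clause (V) forces V = True.
Unit clause (!R) forces R = False.
In (U || !V) only U is left, so U = True.
In (!B || R || !V) only !B is left, so B = False.
In (B || D || !U || !V) only D is left, so D = True.
In (!D || !G) only !G is left, so G = False.
In (A || !D || R) only A is left, so A = True.
In (B || !D || !K) only !K is left, so K = False.
In (B || !S || !U) only !S is left, so S = False.
All clauses satisfied.

D = True, K = False, R = False, U = True, B = False, A = True, V = True, G = False, S = False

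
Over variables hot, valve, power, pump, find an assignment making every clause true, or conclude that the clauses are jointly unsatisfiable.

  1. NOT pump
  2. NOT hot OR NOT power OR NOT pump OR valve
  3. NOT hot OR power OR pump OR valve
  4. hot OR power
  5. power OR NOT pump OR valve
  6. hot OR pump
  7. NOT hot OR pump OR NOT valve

Unit clause (NOT pump) forces pump = False.
In (hot OR pump) only hot is left, so hot = True.
In (NOT hot OR pump OR NOT valve) only NOT valve is left, so valve = False.
In (NOT hot OR power OR pump OR valve) only power is left, so power = True.
Check each clause:
  (NOT pump): NOT pump holds.
  (NOT hot OR NOT power OR NOT pump OR valve): NOT pump holds.
  (NOT hot OR power OR pump OR valve): power holds.
  (hot OR power): hot holds.
  (power OR NOT pump OR valve): power holds.
  (hot OR pump): hot holds.
  (NOT hot OR pump OR NOT valve): NOT valve holds.
All clauses satisfied.

hot=T; valve=F; power=T; pump=F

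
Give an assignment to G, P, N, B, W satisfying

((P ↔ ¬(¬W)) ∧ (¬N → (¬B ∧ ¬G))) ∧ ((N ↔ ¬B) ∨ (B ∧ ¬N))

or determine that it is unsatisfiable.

G=T; P=F; N=T; B=F; W=F

  (P ↔ ¬(¬W)) ∧ (¬N → (¬B ∧ ¬G)) = True
    P ↔ ¬(¬W) = True
      ¬(¬W) = False
        ¬W = True
    ¬N → (¬B ∧ ¬G) = True
      ¬N = False
      ¬B ∧ ¬G = False
        ¬B = True
        ¬G = False
  (N ↔ ¬B) ∨ (B ∧ ¬N) = True
    N ↔ ¬B = True
      ¬B = True
    B ∧ ¬N = False
      ¬N = False
Both conjuncts True, so the formula holds.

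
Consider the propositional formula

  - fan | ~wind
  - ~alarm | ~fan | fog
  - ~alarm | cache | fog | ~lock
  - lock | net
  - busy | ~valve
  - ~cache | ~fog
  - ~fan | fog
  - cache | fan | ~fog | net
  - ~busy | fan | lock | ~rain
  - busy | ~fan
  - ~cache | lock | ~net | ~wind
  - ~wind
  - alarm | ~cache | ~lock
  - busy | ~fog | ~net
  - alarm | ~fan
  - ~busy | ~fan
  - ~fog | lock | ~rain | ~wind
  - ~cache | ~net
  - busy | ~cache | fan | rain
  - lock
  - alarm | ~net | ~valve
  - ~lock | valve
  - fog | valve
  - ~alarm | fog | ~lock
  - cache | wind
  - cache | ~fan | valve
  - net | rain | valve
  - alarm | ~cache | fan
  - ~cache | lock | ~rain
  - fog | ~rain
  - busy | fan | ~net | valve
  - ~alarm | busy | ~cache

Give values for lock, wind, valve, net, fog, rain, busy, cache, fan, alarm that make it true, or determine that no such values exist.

Unsatisfiable — no assignment works.

Case lock = True:
  (~wind) forces wind = False.
  (~lock | valve) forces valve = True.
  (busy | ~valve) forces busy = True.
  (~busy | ~fan) forces fan = False.
  (cache | wind) forces cache = True.
  (~cache | ~fog) forces fog = False.
  (alarm | ~cache | ~lock) forces alarm = True.
  Clause (~alarm | fog | ~lock) is falsified — contradiction.
Case lock = False:
  Clause (lock) is falsified — contradiction.
Both cases fail, so the formula is unsatisfiable.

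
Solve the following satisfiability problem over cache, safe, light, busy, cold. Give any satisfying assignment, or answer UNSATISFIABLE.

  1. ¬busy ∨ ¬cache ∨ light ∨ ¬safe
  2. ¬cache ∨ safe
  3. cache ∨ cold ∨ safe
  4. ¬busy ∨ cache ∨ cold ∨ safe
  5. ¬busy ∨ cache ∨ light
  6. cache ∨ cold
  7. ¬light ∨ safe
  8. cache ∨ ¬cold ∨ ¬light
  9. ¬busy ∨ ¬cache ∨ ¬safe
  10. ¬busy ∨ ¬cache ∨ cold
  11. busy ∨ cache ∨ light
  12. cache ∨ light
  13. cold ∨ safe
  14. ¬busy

cache=T, safe=T, light=T, busy=F, cold=T

Unit clause (¬busy) forces busy = False.
Try cache = False:
  (cache ∨ cold) forces cold = True.
  (cache ∨ ¬cold ∨ ¬light) forces light = False.
  clause (busy ∨ cache ∨ light) is falsified — backtrack.
So cache = True.
  then (¬cache ∨ safe) forces safe = True.
Set light = True.
Set cold = True.
All clauses satisfied.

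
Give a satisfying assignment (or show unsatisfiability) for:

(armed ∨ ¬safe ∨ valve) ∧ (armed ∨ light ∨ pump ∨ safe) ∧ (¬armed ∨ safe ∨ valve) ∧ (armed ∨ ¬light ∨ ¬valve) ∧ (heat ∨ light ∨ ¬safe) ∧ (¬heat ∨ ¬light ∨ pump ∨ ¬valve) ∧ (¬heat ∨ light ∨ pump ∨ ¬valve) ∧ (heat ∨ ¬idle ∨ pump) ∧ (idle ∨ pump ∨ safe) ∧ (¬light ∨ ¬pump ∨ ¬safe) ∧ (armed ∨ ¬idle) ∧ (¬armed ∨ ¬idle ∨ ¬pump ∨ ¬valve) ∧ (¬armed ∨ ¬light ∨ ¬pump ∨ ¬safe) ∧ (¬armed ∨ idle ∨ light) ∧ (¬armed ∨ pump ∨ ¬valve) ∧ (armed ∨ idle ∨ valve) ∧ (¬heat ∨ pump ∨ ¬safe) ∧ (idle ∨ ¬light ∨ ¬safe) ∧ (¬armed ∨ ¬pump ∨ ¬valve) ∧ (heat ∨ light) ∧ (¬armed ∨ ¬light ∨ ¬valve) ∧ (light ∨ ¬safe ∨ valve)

idle=F, valve=T, heat=T, light=F, armed=F, safe=T, pump=T

Set idle = False.
Try valve = False:
  (armed ∨ idle ∨ valve) forces armed = True.
  (¬armed ∨ safe ∨ valve) forces safe = True.
  (¬armed ∨ idle ∨ light) forces light = True.
  clause (idle ∨ ¬light ∨ ¬safe) is falsified — backtrack.
So valve = True.
Set heat = True.
Set light = False.
  then (¬heat ∨ light ∨ pump ∨ ¬valve) forces pump = True.
  then (¬armed ∨ idle ∨ light) forces armed = False.
Set safe = True.
All clauses satisfied.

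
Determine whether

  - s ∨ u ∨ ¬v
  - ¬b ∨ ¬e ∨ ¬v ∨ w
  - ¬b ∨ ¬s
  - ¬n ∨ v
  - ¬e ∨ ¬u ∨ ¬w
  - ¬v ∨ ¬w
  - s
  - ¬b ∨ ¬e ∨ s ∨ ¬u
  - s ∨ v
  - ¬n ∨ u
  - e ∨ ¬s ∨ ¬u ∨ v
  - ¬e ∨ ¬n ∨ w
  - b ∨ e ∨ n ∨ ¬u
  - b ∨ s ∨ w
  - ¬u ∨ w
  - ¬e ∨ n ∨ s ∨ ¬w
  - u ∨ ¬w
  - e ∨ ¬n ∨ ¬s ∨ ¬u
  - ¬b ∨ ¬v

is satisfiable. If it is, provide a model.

b: False, s: True, w: False, e: False, v: False, n: False, u: False

Unit clause (s) forces s = True.
In (¬b ∨ ¬s) only ¬b is left, so b = False.
Set w = False.
  then (¬u ∨ w) forces u = False.
  then (¬n ∨ u) forces n = False.
Set e = False.
Set v = False.
All clauses satisfied.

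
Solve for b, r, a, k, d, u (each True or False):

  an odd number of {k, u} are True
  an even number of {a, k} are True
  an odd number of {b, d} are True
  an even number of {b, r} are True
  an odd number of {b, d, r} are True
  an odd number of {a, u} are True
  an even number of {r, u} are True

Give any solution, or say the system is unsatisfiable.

b = False, r = False, a = True, k = True, d = True, u = False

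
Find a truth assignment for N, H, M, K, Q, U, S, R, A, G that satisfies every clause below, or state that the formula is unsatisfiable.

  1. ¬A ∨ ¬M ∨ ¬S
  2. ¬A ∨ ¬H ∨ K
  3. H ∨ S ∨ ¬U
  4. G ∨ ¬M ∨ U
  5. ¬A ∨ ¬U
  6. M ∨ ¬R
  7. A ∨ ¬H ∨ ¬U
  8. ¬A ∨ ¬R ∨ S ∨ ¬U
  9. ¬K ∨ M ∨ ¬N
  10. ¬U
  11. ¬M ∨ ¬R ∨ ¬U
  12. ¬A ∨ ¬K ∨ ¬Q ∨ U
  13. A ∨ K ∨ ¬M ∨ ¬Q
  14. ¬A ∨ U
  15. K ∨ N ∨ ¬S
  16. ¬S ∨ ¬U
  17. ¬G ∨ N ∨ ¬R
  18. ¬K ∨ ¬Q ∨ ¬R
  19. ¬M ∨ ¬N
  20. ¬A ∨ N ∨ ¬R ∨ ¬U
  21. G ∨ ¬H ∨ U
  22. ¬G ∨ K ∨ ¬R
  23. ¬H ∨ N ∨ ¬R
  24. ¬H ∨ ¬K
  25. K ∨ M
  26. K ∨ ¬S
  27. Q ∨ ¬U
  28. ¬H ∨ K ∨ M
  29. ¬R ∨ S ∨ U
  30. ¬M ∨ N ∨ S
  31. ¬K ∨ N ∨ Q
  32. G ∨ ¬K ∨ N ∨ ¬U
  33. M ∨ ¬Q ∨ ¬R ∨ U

N = False, H = False, M = False, K = True, Q = True, U = False, S = True, R = False, A = False, G = False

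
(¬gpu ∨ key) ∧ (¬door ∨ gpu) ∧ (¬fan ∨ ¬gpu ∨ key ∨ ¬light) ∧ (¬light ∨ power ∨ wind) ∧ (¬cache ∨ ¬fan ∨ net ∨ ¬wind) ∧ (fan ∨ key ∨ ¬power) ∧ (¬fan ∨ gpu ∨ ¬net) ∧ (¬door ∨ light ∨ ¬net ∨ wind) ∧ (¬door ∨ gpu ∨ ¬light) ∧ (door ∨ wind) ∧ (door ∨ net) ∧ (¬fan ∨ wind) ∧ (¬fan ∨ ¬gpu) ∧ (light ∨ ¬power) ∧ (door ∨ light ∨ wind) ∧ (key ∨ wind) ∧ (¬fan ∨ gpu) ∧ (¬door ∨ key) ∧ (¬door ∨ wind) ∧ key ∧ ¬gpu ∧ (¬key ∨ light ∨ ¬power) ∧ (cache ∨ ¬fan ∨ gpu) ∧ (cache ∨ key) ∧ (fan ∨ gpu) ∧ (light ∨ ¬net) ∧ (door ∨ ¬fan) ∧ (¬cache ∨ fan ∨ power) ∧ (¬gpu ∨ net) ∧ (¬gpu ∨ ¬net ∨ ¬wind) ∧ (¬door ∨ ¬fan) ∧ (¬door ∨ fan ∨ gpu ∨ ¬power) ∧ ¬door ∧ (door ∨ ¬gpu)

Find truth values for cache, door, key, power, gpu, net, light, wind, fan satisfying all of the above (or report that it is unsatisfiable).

UNSATISFIABLE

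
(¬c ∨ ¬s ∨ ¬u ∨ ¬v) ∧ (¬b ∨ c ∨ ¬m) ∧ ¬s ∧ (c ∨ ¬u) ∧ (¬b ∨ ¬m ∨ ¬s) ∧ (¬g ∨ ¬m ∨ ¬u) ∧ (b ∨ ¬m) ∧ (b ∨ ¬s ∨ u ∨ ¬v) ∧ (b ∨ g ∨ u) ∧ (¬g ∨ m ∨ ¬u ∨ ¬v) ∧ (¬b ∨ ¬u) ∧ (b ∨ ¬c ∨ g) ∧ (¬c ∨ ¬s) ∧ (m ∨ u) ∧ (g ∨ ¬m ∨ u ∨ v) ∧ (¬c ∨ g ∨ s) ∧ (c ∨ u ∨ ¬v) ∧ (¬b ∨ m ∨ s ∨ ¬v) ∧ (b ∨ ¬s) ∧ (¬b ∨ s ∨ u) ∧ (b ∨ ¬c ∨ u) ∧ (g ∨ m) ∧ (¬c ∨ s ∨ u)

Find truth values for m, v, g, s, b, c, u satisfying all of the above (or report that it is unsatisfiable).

Unit clause (¬s) forces s = False.
Set m = False.
  then (m ∨ u) forces u = True.
  then (g ∨ m) forces g = True.
  then (c ∨ ¬u) forces c = True.
  then (¬g ∨ m ∨ ¬u ∨ ¬v) forces v = False.
  then (¬b ∨ ¬u) forces b = False.
All clauses satisfied.

m = False; v = False; g = True; s = False; b = False; c = True; u = True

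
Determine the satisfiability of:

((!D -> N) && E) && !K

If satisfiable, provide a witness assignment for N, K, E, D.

N = False, K = False, E = True, D = True

  (!D -> N) && E = True
    !D -> N = True
      !D = False
  !K = True
Both conjuncts True, so the formula holds.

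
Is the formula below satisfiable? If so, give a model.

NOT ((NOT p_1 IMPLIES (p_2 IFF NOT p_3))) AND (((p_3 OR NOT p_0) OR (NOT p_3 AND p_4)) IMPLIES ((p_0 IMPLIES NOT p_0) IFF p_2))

p_0 = True, p_1 = False, p_2 = False, p_3 = False, p_4 = False

  NOT ((NOT p_1 IMPLIES (p_2 IFF NOT p_3))) = True
    NOT p_1 IMPLIES (p_2 IFF NOT p_3) = False
      NOT p_1 = True
      p_2 IFF NOT p_3 = False
        NOT p_3 = True
  ((p_3 OR NOT p_0) OR (NOT p_3 AND p_4)) IMPLIES ((p_0 IMPLIES NOT p_0) IFF p_2) = True
    (p_3 OR NOT p_0) OR (NOT p_3 AND p_4) = False
      p_3 OR NOT p_0 = False
        NOT p_0 = False
      NOT p_3 AND p_4 = False
        NOT p_3 = True
    (p_0 IMPLIES NOT p_0) IFF p_2 = True
      p_0 IMPLIES NOT p_0 = False
        NOT p_0 = False
Both conjuncts True, so the formula holds.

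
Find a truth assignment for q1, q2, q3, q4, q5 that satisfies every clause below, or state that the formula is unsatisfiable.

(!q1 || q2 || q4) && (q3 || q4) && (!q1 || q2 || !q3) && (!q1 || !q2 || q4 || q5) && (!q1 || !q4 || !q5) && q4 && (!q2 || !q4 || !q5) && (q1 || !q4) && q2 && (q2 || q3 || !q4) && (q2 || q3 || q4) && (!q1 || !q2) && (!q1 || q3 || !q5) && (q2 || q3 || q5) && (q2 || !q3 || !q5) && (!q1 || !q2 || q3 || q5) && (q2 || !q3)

Case q2 = True:
  (q4) forces q4 = True.
  (!q2 || !q4 || !q5) forces q5 = False.
  (q1 || !q4) forces q1 = True.
  Clause (!q1 || !q2) is falsified — contradiction.
Case q2 = False:
  Clause (q2) is falsified — contradiction.
Both cases fail, so the formula is unsatisfiable.

Unsatisfiable — no assignment works.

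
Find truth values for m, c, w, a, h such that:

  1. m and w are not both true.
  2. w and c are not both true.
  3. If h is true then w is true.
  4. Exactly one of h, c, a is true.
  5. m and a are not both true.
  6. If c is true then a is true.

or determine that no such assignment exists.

m = False; c = False; w = False; a = True; h = False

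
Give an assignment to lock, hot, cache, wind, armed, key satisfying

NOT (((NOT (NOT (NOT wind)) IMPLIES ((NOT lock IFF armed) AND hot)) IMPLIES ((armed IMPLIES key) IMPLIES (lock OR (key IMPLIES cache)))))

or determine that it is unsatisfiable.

lock = False; hot = False; cache = False; wind = True; armed = True; key = True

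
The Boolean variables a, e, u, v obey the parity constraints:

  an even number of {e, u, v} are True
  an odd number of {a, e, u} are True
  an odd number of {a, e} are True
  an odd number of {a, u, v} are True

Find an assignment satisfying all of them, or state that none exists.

a = False; e = True; u = False; v = True

{e, u, v}: 2 true → even ✓
{a, e, u}: 1 true → odd ✓
{a, e}: 1 true → odd ✓
{a, u, v}: 1 true → odd ✓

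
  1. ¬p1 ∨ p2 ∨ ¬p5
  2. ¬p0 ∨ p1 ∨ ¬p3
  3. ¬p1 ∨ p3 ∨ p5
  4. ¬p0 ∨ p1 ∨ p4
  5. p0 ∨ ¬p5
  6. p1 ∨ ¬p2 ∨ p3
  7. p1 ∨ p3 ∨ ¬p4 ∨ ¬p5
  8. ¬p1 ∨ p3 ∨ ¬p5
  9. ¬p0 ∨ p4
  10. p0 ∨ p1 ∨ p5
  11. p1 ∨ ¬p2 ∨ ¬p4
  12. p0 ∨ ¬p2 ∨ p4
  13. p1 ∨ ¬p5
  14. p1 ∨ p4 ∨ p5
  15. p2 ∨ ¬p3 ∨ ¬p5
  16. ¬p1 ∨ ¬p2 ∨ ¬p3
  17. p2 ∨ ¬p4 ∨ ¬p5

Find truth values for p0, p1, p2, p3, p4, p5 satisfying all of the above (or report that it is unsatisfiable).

Set p0 = False.
  then (p0 ∨ ¬p5) forces p5 = False.
  then (p0 ∨ p1 ∨ p5) forces p1 = True.
  then (¬p1 ∨ p3 ∨ p5) forces p3 = True.
  then (¬p1 ∨ ¬p2 ∨ ¬p3) forces p2 = False.
Set p4 = True.
All clauses satisfied.

p0=F; p1=T; p2=F; p3=T; p4=T; p5=F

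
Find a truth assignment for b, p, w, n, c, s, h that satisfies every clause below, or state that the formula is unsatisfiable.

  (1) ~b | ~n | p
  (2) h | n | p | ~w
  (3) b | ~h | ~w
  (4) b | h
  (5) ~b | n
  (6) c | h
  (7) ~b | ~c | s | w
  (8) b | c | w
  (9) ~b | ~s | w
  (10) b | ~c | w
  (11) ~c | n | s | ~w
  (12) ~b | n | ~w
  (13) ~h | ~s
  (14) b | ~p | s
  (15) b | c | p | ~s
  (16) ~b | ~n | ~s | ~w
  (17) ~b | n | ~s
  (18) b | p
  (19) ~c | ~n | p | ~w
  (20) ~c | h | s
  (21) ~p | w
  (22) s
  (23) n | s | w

Unsatisfiable — no assignment works.

Case s = True:
  (~h | ~s) forces h = False.
  (b | h) forces b = True.
  (~b | n) forces n = True.
  (~b | ~n | p) forces p = True.
  (c | h) forces c = True.
  (~b | ~s | w) forces w = True.
  Clause (~b | ~n | ~s | ~w) is falsified — contradiction.
Case s = False:
  Clause (s) is falsified — contradiction.
Both cases fail, so the formula is unsatisfiable.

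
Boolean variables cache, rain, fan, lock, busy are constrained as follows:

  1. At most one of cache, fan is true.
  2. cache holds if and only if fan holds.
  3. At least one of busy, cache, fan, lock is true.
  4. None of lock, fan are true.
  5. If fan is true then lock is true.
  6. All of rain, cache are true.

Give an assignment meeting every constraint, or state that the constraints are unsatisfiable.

UNSATISFIABLE

Case cache = True:
  (1) with cache=T forces fan = False.
  Constraint (2) is violated (cache=T, fan=F) — contradiction.
Case cache = False:
  Constraint (6) is violated (cache=F) — contradiction.
Both cases fail — unsatisfiable.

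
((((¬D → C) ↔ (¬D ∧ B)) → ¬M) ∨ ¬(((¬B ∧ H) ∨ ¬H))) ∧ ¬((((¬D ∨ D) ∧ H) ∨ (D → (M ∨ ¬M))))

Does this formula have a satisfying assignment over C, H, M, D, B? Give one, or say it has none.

Unsatisfiable — no assignment works.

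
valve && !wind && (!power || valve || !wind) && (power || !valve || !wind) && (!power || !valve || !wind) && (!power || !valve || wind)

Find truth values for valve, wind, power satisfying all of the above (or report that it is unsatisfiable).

Unit clause (valve) forces valve = True.
Unit clause (!wind) forces wind = False.
In (!power || !valve || wind) only !power is left, so power = False.
All clauses satisfied.

valve=T, wind=F, power=F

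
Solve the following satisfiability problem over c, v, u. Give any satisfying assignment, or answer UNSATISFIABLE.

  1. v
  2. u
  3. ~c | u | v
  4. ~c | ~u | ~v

Unit clause (v) forces v = True.
Unit clause (u) forces u = True.
In (~c | ~u | ~v) only ~c is left, so c = False.
Check each clause:
  (v): v holds.
  (u): u holds.
  (~c | u | v): ~c holds.
  (~c | ~u | ~v): ~c holds.
All clauses satisfied.

c = False, v = True, u = True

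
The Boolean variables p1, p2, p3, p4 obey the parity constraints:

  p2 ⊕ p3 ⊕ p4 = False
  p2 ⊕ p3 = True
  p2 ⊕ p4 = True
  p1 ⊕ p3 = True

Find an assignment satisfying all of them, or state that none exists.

p1 = False, p2 = False, p3 = True, p4 = True

p2 ⊕ p3 ⊕ p4 = F ⊕ T ⊕ T = False ✓
p2 ⊕ p3 = F ⊕ T = True ✓
p2 ⊕ p4 = F ⊕ T = True ✓
p1 ⊕ p3 = F ⊕ T = True ✓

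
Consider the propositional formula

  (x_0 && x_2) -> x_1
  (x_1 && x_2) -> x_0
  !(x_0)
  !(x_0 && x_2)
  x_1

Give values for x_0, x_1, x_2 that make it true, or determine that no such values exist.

x_0 = False, x_1 = True, x_2 = False

Unit clause (!x_0) forces x_0 = False.
Unit clause (x_1) forces x_1 = True.
In (x_0 || !x_1 || !x_2) only !x_2 is left, so x_2 = False.
Check each clause:
  (!x_0): !x_0 holds.
  (x_1): x_1 holds.
  (!x_0 || x_1 || !x_2): !x_0 holds.
  (!x_0 || !x_2): !x_0 holds.
  (x_0 || !x_1 || !x_2): !x_2 holds.
All clauses satisfied.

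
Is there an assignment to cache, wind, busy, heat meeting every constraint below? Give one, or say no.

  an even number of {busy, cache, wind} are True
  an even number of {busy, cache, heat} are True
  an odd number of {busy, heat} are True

cache = True, wind = False, busy = True, heat = False

{busy, cache, wind}: 2 true → even ✓
{busy, cache, heat}: 2 true → even ✓
{busy, heat}: 1 true → odd ✓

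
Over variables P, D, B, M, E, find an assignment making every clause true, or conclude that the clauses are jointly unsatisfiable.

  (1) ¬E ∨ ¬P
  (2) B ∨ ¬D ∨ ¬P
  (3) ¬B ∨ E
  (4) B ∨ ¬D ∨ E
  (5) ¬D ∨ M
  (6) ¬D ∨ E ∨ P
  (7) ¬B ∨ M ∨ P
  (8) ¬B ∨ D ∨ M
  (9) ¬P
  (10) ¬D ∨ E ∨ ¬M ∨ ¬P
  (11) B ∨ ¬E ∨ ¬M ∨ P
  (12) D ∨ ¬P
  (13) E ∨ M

P = False, D = True, B = True, M = True, E = True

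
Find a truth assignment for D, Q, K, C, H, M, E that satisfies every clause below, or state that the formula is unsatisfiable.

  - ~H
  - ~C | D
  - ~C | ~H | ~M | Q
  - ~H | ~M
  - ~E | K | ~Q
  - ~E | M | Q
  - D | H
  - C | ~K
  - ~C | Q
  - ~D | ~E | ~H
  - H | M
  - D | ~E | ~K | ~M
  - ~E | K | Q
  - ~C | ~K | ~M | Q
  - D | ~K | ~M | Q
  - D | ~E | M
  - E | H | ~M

D = True, Q = True, K = True, C = True, H = False, M = True, E = True

Unit clause (~H) forces H = False.
In (D | H) only D is left, so D = True.
In (H | M) only M is left, so M = True.
In (E | H | ~M) only E is left, so E = True.
Try Q = False:
  (~C | Q) forces C = False.
  (C | ~K) forces K = False.
  clause (~E | K | Q) is falsified — backtrack.
So Q = True.
  then (~E | K | ~Q) forces K = True.
  then (C | ~K) forces C = True.
All clauses satisfied.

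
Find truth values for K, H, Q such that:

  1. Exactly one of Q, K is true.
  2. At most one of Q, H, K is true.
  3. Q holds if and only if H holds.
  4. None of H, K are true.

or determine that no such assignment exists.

Unsatisfiable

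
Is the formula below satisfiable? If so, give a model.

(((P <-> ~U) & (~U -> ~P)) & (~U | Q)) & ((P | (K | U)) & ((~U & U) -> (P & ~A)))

Q = True, A = True, U = True, K = False, P = False

  ((P <-> ~U) & (~U -> ~P)) & (~U | Q) = True
    (P <-> ~U) & (~U -> ~P) = True
      P <-> ~U = True
        ~U = False
      ~U -> ~P = True
        ~U = False
        ~P = True
    ~U | Q = True
      ~U = False
  (P | (K | U)) & ((~U & U) -> (P & ~A)) = True
    P | (K | U) = True
      K | U = True
    (~U & U) -> (P & ~A) = True
      ~U & U = False
        ~U = False
      P & ~A = False
        ~A = False
Both conjuncts True, so the formula holds.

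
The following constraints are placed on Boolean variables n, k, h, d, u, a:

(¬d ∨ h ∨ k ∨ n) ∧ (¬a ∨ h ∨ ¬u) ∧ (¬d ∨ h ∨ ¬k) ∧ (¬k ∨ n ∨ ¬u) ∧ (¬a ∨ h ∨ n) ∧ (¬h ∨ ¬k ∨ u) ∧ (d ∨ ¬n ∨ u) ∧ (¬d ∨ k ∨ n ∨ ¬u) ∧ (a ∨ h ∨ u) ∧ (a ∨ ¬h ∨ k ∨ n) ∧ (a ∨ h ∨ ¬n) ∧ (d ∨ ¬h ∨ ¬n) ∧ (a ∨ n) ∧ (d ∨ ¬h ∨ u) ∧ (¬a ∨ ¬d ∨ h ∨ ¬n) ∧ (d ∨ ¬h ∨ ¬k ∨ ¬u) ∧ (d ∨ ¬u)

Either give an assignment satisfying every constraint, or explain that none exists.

Set n = False.
  then (a ∨ n) forces a = True.
  then (¬a ∨ h ∨ n) forces h = True.
Try k = True:
  (¬k ∨ n ∨ ¬u) forces u = False.
  clause (¬h ∨ ¬k ∨ u) is falsified — backtrack.
So k = False.
Set d = True.
  then (¬d ∨ k ∨ n ∨ ¬u) forces u = False.
All clauses satisfied.

n = False, k = False, h = True, d = True, u = False, a = True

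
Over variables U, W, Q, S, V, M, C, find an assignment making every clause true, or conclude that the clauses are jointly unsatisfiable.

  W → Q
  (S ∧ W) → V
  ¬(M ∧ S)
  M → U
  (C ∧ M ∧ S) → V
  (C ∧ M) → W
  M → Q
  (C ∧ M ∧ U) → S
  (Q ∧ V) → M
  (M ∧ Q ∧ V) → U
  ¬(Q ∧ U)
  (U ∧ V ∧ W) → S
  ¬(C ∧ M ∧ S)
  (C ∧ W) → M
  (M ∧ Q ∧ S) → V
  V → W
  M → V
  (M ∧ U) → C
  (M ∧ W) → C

U = True; W = False; Q = False; S = False; V = False; M = False; C = False

Set U = True.
  then (¬Q ∨ ¬U) forces Q = False.
  then (¬M ∨ Q) forces M = False.
  then (Q ∨ ¬W) forces W = False.
  then (¬V ∨ W) forces V = False.
Set S = False.
Set C = False.
All clauses satisfied.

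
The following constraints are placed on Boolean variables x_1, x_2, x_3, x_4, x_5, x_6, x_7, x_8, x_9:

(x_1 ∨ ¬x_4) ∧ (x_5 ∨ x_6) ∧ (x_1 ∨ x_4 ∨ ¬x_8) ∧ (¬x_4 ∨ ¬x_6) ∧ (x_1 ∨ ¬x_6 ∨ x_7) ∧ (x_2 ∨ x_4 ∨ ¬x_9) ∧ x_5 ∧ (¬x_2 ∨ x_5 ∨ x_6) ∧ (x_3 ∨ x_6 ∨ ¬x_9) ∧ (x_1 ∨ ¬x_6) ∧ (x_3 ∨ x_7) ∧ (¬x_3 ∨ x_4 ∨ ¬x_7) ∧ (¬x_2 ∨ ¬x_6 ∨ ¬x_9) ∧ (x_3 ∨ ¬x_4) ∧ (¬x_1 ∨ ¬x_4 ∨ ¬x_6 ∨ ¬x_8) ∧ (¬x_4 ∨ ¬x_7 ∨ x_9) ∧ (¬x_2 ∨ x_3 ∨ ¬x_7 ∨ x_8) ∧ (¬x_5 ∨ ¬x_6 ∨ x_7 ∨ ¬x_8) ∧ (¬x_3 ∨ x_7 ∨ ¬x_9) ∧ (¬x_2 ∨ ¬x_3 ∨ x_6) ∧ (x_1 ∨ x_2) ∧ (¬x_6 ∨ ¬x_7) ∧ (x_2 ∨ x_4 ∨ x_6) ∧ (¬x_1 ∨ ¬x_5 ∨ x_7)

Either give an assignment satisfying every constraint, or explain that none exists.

x_1 = True, x_2 = True, x_3 = False, x_4 = False, x_5 = True, x_6 = False, x_7 = True, x_8 = True, x_9 = False

Unit clause (x_5) forces x_5 = True.
Set x_1 = True.
  then (¬x_1 ∨ ¬x_5 ∨ x_7) forces x_7 = True.
  then (¬x_6 ∨ ¬x_7) forces x_6 = False.
Set x_2 = True.
  then (¬x_2 ∨ ¬x_3 ∨ x_6) forces x_3 = False.
  then (x_3 ∨ x_6 ∨ ¬x_9) forces x_9 = False.
  then (x_3 ∨ ¬x_4) forces x_4 = False.
  then (¬x_2 ∨ x_3 ∨ ¬x_7 ∨ x_8) forces x_8 = True.
All clauses satisfied.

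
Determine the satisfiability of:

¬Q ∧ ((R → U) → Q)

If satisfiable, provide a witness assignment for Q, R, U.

Q = False, R = True, U = False

  ¬Q = True
  (R → U) → Q = True
    R → U = False
Both conjuncts True, so the formula holds.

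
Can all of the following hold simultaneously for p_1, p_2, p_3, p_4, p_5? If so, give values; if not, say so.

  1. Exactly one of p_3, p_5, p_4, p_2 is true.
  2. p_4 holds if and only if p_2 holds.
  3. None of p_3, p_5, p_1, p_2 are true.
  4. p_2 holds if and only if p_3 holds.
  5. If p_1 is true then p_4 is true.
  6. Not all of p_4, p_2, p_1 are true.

UNSATISFIABLE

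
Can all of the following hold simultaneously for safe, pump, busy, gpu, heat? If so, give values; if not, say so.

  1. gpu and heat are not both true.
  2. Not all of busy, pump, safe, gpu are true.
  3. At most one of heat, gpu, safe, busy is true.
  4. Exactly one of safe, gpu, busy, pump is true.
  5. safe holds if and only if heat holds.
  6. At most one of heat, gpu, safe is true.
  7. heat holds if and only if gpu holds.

safe = False; pump = False; busy = True; gpu = False; heat = False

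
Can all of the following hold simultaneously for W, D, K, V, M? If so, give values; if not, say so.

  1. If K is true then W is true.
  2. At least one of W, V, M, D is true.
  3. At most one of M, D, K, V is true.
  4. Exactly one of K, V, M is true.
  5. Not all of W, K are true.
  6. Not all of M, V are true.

W = False, D = False, K = False, V = True, M = False

  (1) K=F ⇒ W: vacuous ✓
  (2) {W, V, M, D}: 1 true — at least one ✓
  (3) {M, D, K, V}: 1 true — at most one ✓
  (4) {K, V, M}: 1 true — exactly one ✓
  (5) {W, K}: 0/2 true — not all ✓
  (6) {M, V}: 1/2 true — not all ✓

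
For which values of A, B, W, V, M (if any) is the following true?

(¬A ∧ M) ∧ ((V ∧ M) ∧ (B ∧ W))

A = False, B = True, W = True, V = True, M = True

  ¬A ∧ M = True
    ¬A = True
  (V ∧ M) ∧ (B ∧ W) = True
    V ∧ M = True
    B ∧ W = True
Both conjuncts True, so the formula holds.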